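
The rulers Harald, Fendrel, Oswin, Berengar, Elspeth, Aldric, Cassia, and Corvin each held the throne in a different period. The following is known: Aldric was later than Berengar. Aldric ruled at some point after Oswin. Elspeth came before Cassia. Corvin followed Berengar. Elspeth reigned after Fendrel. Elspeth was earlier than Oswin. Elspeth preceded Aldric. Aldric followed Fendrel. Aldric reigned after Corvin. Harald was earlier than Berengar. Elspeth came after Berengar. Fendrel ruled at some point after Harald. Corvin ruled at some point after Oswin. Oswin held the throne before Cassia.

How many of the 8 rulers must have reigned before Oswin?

Directly stated before Oswin: Elspeth.
Berengar reaches Oswin via Berengar → Elspeth → Oswin.
Fendrel reaches Oswin via Fendrel → Elspeth → Oswin.
Harald reaches Oswin via Harald → Fendrel → Elspeth → Oswin.
No chain forces Aldric (or any of the others) ahead of Oswin.
That's Berengar, Elspeth, Fendrel, and Harald — 4 in all.

4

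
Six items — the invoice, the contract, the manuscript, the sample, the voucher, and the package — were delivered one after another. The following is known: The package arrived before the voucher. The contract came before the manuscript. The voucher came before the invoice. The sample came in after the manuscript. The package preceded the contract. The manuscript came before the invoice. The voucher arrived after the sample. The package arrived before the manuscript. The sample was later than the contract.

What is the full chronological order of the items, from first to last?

The constraints fix every adjacent pair, so only one ordering works:
the package → the contract → the manuscript → the sample → the voucher → the invoice.

the package, the contract, the manuscript, the sample, the voucher, the invoice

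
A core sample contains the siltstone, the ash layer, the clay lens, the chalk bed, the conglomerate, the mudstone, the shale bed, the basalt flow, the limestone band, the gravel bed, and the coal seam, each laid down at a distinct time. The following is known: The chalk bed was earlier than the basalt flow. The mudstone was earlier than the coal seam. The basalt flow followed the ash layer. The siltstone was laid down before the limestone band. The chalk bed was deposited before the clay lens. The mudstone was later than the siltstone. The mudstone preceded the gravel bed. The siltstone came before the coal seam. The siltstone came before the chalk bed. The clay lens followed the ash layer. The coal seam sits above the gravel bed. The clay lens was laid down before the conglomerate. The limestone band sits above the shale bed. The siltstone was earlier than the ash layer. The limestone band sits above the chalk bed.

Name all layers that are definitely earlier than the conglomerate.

Directly stated before the conglomerate: the clay lens.
The ash layer reaches the conglomerate via the ash layer → the clay lens → the conglomerate.
The chalk bed reaches the conglomerate via the chalk bed → the clay lens → the conglomerate.
The siltstone reaches the conglomerate via the siltstone → the ash layer → the clay lens → the conglomerate.
No chain forces the basalt flow (or any of the others) ahead of the conglomerate.

the ash layer, the chalk bed, the clay lens, the siltstone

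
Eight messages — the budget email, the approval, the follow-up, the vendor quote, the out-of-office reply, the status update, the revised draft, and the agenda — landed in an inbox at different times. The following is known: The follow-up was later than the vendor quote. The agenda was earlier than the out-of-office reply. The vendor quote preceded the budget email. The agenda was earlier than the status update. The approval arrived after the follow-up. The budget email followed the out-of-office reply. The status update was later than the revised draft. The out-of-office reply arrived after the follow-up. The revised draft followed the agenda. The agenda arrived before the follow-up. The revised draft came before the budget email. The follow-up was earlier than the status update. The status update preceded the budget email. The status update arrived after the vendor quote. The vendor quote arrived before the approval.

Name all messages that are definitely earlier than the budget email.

the agenda, the follow-up, the out-of-office reply, the revised draft, the status update, the vendor quote

Directly stated before the budget email: the out-of-office reply, the revised draft, the status update, and the vendor quote.
The agenda reaches the budget email via the agenda → the out-of-office reply → the budget email.
The follow-up reaches the budget email via the follow-up → the out-of-office reply → the budget email.
No chain forces the approval ahead of the budget email.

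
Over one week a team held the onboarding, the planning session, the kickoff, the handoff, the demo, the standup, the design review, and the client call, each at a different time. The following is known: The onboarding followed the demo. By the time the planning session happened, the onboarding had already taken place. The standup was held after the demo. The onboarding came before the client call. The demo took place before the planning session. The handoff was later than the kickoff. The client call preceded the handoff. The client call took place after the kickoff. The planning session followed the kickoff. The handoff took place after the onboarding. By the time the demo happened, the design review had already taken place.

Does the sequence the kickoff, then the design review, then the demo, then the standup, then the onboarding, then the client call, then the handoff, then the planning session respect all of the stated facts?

yes

Check each stated constraint against the proposed order — e.g. the kickoff is ahead of the handoff; the kickoff is ahead of the planning session. Every pair is in the required order; nothing is violated.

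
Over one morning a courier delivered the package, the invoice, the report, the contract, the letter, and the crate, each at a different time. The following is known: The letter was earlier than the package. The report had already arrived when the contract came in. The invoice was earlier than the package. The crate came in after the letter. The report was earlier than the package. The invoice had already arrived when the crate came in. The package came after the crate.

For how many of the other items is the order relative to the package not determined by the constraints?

1

Forced before the package: the crate, the invoice, the letter, and the report.
That leaves the contract with no forced order relative to the package — 1.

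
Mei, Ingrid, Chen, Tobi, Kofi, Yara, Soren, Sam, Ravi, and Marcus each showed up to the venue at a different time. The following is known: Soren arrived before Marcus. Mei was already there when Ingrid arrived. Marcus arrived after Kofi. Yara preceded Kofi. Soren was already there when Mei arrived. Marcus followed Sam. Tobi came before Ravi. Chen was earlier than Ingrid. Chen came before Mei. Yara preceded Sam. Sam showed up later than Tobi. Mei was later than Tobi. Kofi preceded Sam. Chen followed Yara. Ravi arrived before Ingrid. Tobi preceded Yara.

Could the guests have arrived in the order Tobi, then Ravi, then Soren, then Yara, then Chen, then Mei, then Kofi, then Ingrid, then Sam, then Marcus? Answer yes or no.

yes

Check each stated constraint against the proposed order — e.g. Soren is ahead of Marcus; Tobi is ahead of Sam. Every pair is in the required order; nothing is violated.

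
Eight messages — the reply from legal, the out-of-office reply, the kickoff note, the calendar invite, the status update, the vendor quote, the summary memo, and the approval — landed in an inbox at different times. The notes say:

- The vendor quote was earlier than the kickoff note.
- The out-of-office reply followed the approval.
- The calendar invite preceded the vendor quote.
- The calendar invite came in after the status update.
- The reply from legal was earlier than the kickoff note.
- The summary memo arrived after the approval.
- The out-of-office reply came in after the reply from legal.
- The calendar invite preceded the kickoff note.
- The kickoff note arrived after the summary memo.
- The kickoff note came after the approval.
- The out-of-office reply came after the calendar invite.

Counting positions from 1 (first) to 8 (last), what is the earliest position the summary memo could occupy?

The approval must come before the summary memo — 1 forced predecessor.
Nothing else is forced ahead of the summary memo, so its earliest slot is position 1 + 1 = 2.

2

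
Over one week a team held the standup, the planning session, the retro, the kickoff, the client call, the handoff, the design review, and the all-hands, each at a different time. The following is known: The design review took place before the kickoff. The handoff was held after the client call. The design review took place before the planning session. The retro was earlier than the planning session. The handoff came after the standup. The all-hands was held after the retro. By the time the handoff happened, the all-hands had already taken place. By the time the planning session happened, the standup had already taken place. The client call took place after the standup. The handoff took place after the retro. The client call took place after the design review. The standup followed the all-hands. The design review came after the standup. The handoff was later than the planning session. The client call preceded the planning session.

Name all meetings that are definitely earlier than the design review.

the all-hands, the retro, the standup

Directly stated before the design review: the standup.
The all-hands reaches the design review via the all-hands → the standup → the design review.
The retro reaches the design review via the retro → the all-hands → the standup → the design review.
No chain forces the client call (or any of the others) ahead of the design review.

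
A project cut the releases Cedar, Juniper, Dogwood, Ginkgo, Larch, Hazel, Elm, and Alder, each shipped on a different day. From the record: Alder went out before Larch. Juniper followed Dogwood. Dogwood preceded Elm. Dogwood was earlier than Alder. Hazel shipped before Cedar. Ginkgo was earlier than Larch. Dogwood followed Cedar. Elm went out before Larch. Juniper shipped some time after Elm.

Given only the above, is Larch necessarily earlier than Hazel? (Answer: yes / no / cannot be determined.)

Tracing the constraints gives Hazel → Cedar → Dogwood → Alder → Larch, so Hazel must come before Larch.
That means Larch cannot be before Hazel.

no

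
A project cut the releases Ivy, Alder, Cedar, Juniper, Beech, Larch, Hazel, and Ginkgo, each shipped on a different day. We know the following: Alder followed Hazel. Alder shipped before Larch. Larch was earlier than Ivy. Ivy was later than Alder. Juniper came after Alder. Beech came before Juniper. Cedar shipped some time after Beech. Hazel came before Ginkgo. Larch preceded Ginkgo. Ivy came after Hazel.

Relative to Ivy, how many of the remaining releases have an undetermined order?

4

Forced before Ivy: Alder, Hazel, and Larch.
That leaves Beech, Cedar, Ginkgo, and Juniper with no forced order relative to Ivy — 4.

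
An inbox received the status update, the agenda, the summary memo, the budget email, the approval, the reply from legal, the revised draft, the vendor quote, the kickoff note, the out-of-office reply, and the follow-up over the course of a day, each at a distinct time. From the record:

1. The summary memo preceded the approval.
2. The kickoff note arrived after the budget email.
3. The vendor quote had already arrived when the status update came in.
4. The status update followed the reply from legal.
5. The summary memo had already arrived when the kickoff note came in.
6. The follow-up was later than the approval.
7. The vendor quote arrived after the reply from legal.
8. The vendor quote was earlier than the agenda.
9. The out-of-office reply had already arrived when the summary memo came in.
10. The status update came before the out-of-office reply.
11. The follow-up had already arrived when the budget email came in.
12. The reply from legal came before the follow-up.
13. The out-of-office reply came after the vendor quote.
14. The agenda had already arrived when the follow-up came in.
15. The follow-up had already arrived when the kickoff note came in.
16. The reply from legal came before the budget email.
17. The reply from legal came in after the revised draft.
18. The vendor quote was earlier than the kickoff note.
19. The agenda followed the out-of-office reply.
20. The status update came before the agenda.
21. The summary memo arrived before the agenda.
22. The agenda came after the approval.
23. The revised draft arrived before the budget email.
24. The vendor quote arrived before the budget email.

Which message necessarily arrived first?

the revised draft

The revised draft has a chain of constraints placing it before every other message, so the revised draft must be first.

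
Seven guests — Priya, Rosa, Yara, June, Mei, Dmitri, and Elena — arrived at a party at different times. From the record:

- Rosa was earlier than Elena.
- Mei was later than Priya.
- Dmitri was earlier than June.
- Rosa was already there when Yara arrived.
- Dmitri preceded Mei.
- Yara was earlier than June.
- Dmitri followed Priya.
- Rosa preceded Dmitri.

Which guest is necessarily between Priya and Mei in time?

Tracing the constraints gives Priya → Dmitri → Mei, so Dmitri sits after Priya and before Mei.
No other guest is forced both after Priya and before Mei.

Dmitri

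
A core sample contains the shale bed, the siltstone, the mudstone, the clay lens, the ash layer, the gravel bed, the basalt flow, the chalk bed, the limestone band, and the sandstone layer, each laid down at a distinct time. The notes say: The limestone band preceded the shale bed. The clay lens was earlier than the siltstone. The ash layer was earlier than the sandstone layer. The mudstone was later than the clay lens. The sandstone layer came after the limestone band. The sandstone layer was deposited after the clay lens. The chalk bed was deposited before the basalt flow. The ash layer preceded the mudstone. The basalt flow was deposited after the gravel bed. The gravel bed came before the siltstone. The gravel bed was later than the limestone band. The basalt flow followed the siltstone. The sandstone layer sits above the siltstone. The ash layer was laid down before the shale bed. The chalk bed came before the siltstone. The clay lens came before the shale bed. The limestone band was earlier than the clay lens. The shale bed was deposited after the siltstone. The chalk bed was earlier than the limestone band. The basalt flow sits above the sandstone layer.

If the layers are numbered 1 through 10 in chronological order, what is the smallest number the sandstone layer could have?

The ash layer, the chalk bed, the clay lens, the gravel bed, the limestone band, and the siltstone must all come before the sandstone layer — 6 forced predecessors.
Nothing else is forced ahead of the sandstone layer, so its earliest slot is position 6 + 1 = 7.

7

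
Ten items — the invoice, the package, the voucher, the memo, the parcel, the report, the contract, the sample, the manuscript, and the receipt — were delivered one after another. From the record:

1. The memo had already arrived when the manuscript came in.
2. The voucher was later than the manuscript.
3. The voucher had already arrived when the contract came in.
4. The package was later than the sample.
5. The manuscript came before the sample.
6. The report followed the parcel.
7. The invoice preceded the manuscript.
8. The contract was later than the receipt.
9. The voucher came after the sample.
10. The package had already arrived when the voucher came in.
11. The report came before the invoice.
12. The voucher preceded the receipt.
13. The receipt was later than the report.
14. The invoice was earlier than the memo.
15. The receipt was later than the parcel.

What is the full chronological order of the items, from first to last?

the parcel, the report, the invoice, the memo, the manuscript, the sample, the package, the voucher, the receipt, the contract

The constraints fix every adjacent pair, so only one ordering works:
the parcel → the report → the invoice → the memo → the manuscript → the sample → the package → the voucher → the receipt → the contract.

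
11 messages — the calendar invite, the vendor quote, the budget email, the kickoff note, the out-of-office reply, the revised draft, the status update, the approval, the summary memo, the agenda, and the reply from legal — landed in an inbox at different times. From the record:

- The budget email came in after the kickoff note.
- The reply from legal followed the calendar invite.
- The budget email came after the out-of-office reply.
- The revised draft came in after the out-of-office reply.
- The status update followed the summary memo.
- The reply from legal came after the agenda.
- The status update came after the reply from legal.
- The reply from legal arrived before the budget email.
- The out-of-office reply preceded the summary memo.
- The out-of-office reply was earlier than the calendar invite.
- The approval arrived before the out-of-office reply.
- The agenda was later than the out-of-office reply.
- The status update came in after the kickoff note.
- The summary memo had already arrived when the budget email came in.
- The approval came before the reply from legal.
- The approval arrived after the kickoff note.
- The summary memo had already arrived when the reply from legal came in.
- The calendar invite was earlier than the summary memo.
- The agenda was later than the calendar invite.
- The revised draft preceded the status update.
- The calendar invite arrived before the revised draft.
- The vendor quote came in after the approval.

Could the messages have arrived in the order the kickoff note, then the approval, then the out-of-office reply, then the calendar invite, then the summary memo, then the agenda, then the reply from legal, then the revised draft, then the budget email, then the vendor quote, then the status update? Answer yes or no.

yes

Check each stated constraint against the proposed order — e.g. the approval is ahead of the vendor quote; the kickoff note is ahead of the status update. Every pair is in the required order; nothing is violated.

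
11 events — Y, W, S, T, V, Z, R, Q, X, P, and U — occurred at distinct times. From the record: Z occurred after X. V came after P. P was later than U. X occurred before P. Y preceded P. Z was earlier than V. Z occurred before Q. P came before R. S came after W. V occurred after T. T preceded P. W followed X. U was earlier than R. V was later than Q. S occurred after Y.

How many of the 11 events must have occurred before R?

Directly stated before R: P and U.
T reaches R via T → P → R.
X reaches R via X → P → R.
Y reaches R via Y → P → R.
No chain forces V (or any of the others) ahead of R.
That's P, T, U, X, and Y — 5 in all.

5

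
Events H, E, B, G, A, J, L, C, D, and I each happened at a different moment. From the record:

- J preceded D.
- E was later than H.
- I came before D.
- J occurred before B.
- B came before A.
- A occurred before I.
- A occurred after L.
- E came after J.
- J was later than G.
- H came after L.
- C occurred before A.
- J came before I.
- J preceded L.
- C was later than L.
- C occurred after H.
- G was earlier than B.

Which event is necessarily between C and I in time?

Tracing the constraints gives C → A → I, so A sits after C and before I.
No other event is forced both after C and before I.

A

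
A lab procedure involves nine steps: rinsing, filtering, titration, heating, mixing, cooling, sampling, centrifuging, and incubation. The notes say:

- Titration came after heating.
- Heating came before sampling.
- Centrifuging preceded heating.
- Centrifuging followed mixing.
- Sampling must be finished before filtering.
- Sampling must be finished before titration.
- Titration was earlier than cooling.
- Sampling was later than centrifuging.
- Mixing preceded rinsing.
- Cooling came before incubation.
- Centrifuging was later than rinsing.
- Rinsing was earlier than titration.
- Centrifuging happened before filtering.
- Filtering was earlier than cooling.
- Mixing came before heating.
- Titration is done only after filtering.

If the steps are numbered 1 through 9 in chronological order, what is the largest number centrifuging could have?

3

Centrifuging must come before cooling, filtering, heating, incubation, sampling, and titration — 6 steps forced after it.
Everything else can be placed before centrifuging in some valid order, so centrifuging can sit as late as position 9 − 6 = 3.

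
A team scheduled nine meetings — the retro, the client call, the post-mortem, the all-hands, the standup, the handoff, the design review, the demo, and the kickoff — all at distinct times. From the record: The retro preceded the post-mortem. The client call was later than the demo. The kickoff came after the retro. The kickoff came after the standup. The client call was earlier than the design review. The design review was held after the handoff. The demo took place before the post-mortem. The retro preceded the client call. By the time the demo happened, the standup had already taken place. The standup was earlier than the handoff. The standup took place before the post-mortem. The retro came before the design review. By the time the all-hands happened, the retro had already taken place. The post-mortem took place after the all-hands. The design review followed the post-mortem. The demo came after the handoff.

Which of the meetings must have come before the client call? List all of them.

the demo, the handoff, the retro, the standup

Directly stated before the client call: the demo and the retro.
The handoff reaches the client call via the handoff → the demo → the client call.
The standup reaches the client call via the standup → the demo → the client call.
No chain forces the design review (or any of the others) ahead of the client call.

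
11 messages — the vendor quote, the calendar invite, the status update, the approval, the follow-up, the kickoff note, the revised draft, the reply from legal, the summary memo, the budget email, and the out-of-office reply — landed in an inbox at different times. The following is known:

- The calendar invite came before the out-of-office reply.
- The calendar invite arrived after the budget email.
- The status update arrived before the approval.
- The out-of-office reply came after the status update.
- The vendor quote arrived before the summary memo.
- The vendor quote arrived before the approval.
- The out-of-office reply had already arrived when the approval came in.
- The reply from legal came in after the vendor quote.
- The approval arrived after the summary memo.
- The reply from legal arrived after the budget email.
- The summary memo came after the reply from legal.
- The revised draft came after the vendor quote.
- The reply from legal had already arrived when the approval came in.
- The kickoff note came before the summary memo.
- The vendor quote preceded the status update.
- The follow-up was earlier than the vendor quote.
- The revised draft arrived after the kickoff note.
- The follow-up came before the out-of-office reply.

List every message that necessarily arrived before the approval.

Directly stated before the approval: the out-of-office reply, the reply from legal, the status update, the summary memo, and the vendor quote.
The budget email reaches the approval via the budget email → the reply from legal → the approval.
The calendar invite reaches the approval via the calendar invite → the out-of-office reply → the approval.
The follow-up reaches the approval via the follow-up → the out-of-office reply → the approval.
Likewise the kickoff note reaches the approval by chaining the stated constraints.

the budget email, the calendar invite, the follow-up, the kickoff note, the out-of-office reply, the reply from legal, the status update, the summary memo, the vendor quote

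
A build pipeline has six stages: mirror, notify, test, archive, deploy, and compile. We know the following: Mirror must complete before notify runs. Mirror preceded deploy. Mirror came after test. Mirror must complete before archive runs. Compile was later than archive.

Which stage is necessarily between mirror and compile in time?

Tracing the constraints gives mirror → archive → compile, so archive sits after mirror and before compile.
No other stage is forced both after mirror and before compile.

archive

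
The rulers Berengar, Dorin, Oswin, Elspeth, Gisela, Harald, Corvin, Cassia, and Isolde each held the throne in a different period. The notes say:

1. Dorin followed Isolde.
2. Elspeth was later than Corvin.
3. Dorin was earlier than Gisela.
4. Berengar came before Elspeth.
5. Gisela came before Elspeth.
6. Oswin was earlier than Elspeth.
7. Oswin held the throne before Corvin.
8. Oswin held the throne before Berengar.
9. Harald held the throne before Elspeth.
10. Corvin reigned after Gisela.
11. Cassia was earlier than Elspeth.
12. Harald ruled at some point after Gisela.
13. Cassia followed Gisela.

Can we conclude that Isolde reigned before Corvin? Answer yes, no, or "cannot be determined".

yes

Chain the constraints: Isolde → Dorin → Gisela → Corvin. Each link is directly stated, so Isolde comes before Corvin.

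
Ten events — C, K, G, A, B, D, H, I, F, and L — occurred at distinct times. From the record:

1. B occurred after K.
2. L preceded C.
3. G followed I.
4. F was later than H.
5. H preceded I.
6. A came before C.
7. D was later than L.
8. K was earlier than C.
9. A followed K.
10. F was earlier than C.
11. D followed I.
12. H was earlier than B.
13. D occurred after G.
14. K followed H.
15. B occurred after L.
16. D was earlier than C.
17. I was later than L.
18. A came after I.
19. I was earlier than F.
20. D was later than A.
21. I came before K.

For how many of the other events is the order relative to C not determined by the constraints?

Forced before C: A, D, F, G, H, I, K, and L.
That leaves B with no forced order relative to C — 1.

1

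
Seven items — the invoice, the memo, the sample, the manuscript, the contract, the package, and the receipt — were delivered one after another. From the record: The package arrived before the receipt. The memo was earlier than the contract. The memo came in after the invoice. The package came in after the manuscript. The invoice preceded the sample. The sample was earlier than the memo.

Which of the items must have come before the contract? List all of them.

the invoice, the memo, the sample

Directly stated before the contract: the memo.
The invoice reaches the contract via the invoice → the memo → the contract.
The sample reaches the contract via the sample → the memo → the contract.
No chain forces the package (or any of the others) ahead of the contract.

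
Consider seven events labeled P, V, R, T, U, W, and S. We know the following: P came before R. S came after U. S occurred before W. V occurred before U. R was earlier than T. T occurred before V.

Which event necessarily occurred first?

P has a chain of constraints placing it before every other event, so P must be first.

P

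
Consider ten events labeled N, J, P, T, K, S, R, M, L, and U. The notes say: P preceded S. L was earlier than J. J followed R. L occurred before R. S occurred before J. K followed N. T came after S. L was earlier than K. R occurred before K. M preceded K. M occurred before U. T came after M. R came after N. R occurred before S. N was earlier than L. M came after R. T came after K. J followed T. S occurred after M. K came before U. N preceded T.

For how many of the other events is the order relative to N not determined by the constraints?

1

Forced after N: J, K, L, M, R, S, T, and U.
That leaves P with no forced order relative to N — 1.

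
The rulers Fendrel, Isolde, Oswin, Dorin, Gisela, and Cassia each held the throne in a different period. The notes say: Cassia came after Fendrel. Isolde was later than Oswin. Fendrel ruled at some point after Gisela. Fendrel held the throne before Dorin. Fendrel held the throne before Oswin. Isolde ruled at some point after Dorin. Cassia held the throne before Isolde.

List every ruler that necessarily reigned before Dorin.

Directly stated before Dorin: Fendrel.
Gisela reaches Dorin via Gisela → Fendrel → Dorin.
No chain forces Isolde (or any of the others) ahead of Dorin.

Fendrel, Gisela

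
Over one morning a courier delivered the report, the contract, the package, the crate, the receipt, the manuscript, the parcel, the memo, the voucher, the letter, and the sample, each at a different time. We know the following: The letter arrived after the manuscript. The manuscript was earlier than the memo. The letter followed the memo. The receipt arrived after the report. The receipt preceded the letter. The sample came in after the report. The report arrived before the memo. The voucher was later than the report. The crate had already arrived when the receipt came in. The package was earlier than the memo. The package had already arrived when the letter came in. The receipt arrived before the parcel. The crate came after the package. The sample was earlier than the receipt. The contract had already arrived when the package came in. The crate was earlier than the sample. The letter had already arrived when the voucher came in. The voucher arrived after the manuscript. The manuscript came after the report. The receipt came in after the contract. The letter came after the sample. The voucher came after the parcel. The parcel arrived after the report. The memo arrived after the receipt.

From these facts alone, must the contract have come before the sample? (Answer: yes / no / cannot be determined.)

yes

Chain the constraints: the contract → the package → the crate → the sample. Each link is directly stated, so the contract comes before the sample.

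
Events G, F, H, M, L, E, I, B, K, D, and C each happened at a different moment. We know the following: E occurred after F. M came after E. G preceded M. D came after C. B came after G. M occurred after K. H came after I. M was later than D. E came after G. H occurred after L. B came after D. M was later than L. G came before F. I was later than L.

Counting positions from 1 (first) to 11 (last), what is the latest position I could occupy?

10

I must come before H — 1 event forced after it.
Everything else can be placed before I in some valid order, so I can sit as late as position 11 − 1 = 10.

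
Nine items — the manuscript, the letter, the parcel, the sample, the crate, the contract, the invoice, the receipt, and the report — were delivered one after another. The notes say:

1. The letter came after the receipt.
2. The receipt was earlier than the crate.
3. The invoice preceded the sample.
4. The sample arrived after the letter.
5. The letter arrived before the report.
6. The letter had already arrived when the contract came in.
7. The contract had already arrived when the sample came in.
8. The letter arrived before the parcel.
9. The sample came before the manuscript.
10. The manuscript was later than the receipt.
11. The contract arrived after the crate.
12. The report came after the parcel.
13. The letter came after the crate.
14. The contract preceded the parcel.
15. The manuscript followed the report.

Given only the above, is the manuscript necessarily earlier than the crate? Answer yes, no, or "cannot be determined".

Tracing the constraints gives the crate → the contract → the sample → the manuscript, so the crate must come before the manuscript.
That means the manuscript cannot be before the crate.

no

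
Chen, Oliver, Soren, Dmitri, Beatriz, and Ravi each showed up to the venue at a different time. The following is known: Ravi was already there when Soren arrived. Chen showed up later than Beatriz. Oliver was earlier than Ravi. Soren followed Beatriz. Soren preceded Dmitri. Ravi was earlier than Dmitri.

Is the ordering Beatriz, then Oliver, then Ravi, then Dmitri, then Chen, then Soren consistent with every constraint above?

no

The constraints require Soren before Dmitri, but in the proposed sequence Dmitri appears ahead of Soren. That one violation is enough.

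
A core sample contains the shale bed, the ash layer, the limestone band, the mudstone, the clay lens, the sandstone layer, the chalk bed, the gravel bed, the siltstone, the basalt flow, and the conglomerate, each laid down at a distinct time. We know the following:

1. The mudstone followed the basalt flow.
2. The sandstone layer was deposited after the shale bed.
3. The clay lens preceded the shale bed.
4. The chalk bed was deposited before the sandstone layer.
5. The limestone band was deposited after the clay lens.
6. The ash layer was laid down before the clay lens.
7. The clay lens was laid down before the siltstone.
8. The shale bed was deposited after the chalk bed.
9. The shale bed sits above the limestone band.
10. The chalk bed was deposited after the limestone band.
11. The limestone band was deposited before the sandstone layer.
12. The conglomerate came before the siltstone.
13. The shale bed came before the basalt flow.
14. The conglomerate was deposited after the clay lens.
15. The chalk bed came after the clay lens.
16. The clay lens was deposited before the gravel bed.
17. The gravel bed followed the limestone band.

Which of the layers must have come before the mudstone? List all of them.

Directly stated before the mudstone: the basalt flow.
The ash layer reaches the mudstone via the ash layer → the clay lens → the shale bed → the basalt flow → the mudstone.
The chalk bed reaches the mudstone via the chalk bed → the shale bed → the basalt flow → the mudstone.
The clay lens reaches the mudstone via the clay lens → the shale bed → the basalt flow → the mudstone.
Likewise the limestone band and the shale bed each reach the mudstone by chaining the stated constraints.

the ash layer, the basalt flow, the chalk bed, the clay lens, the limestone band, the shale bed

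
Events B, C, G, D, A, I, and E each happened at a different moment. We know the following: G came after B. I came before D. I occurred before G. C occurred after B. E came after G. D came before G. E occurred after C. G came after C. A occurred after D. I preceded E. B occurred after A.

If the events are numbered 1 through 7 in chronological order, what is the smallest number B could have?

A, D, and I must all come before B — 3 forced predecessors.
Nothing else is forced ahead of B, so its earliest slot is position 3 + 1 = 4.

4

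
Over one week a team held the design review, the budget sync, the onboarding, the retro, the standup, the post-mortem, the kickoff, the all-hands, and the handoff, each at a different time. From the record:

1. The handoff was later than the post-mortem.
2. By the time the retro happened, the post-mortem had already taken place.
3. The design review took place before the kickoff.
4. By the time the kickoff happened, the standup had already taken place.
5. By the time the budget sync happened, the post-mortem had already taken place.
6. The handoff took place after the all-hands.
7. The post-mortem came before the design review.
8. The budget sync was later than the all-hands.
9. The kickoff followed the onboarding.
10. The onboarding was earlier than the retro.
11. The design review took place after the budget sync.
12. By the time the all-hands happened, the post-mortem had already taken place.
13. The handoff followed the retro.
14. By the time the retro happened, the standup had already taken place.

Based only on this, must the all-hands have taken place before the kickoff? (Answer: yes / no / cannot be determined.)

Chain the constraints: the all-hands → the budget sync → the design review → the kickoff. Each link is directly stated, so the all-hands comes before the kickoff.

yes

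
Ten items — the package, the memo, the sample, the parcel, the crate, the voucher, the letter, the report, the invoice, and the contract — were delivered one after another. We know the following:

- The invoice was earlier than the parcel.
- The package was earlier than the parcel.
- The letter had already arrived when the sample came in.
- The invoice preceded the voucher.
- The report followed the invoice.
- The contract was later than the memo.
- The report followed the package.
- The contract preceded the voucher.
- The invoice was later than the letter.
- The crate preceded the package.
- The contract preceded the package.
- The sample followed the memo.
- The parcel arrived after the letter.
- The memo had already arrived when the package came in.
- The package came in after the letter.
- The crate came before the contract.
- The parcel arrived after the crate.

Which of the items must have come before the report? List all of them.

the contract, the crate, the invoice, the letter, the memo, the package

Directly stated before the report: the invoice and the package.
The contract reaches the report via the contract → the package → the report.
The crate reaches the report via the crate → the package → the report.
The letter reaches the report via the letter → the invoice → the report.
Likewise the memo reaches the report by chaining the stated constraints.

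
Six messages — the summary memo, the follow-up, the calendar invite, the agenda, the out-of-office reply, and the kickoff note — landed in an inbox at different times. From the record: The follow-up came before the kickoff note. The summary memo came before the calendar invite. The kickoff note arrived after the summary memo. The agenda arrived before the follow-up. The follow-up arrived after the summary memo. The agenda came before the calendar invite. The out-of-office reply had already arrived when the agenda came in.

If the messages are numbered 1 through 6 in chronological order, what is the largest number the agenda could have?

3

The agenda must come before the calendar invite, the follow-up, and the kickoff note — 3 messages forced after it.
Everything else can be placed before the agenda in some valid order, so the agenda can sit as late as position 6 − 3 = 3.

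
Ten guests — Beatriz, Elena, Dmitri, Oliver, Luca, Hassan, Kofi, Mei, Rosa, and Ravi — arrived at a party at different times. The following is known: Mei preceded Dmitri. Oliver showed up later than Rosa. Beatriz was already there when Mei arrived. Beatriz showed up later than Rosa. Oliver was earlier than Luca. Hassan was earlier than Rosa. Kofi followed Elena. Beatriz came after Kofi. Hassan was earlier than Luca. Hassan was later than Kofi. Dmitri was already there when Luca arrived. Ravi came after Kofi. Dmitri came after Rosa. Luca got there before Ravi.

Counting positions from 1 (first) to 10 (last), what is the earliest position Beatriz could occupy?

Elena, Hassan, Kofi, and Rosa must all come before Beatriz — 4 forced predecessors.
Nothing else is forced ahead of Beatriz, so their earliest slot is position 4 + 1 = 5.

5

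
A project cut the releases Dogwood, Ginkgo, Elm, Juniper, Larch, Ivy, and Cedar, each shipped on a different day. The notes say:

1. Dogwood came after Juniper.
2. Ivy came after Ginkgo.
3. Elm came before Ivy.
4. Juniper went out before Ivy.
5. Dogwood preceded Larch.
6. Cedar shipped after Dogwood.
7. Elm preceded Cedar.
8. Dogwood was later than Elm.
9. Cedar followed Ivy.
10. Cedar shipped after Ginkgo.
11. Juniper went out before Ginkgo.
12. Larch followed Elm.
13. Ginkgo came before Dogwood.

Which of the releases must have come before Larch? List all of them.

Directly stated before Larch: Dogwood and Elm.
Ginkgo reaches Larch via Ginkgo → Dogwood → Larch.
Juniper reaches Larch via Juniper → Dogwood → Larch.
No chain forces Cedar (or any of the others) ahead of Larch.

Dogwood, Elm, Ginkgo, Juniper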